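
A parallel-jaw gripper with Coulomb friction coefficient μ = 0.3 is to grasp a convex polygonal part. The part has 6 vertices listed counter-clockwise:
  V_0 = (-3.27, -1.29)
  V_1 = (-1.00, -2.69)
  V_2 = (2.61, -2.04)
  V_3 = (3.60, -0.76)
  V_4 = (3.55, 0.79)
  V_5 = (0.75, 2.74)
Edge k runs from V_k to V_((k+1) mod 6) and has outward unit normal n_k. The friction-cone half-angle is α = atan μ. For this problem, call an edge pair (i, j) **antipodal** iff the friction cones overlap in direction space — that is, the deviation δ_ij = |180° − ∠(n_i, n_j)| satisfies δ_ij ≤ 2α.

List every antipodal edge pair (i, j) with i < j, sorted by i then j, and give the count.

α = atan 0.3 = 16.70°;  2α = 33.40°
n_0 = (-0.5249, -0.8511)
n_1 = (+0.1772, -0.9842)
n_2 = (+0.7910, -0.6118)
n_3 = (+0.9995, +0.0322)
n_4 = (+0.5715, +0.8206)
n_5 = (-0.7080, +0.7062)
  (0,1): δ = 138.13°  ·
  (0,2): δ = 96.06°  ·
  (0,3): δ = 56.49°  ·
  (0,4): δ = 3.19°  ✓
  (0,5): δ = 76.73°  ·
  (1,2): δ = 137.93°  ·
  (1,3): δ = 98.36°  ·
  (1,4): δ = 45.06°  ·
  (1,5): δ = 34.86°  ·
  (2,3): δ = 140.43°  ·
  (2,4): δ = 87.13°  ·
  (2,5): δ = 7.21°  ✓
  (3,4): δ = 126.70°  ·
  (3,5): δ = 46.78°  ·
  (4,5): δ = 100.07°  ·
antipodal pairs: 2

count = 2; pairs: (0,4), (2,5)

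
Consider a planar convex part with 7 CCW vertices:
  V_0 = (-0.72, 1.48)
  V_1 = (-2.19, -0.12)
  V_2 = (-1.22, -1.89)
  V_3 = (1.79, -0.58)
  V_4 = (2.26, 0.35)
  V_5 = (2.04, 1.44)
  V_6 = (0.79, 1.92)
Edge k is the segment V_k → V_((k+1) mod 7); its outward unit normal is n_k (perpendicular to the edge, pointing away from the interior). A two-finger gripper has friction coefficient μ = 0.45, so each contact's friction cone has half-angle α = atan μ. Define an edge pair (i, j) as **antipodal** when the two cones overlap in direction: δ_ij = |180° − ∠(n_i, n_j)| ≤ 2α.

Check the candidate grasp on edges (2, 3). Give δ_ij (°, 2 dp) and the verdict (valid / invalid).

δ = 140.33°, invalid

α = atan 0.45 = 24.23°;  2α = 48.46°
edge 2: e_2 = (+3.01, +1.31);  n_2 = (+0.3991, -0.9169)
edge 3: e_3 = (+0.47, +0.93);  n_3 = (+0.8925, -0.4510)
∠(n_2, n_3) = 39.67°
δ = |180° − 39.67°| = 140.33°
140.33° > 2α = 48.46°  →  invalid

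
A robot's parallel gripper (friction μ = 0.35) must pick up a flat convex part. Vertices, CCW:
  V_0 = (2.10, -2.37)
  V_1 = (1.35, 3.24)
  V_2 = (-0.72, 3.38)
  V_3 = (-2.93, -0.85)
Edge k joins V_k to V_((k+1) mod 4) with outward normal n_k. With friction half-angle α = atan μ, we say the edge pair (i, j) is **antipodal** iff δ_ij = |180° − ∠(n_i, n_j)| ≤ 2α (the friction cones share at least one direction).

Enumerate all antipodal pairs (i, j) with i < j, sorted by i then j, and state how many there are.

α = atan 0.35 = 19.29°;  2α = 38.58°
n_0 = (+0.9912, +0.1325)
n_1 = (+0.0675, +0.9977)
n_2 = (-0.8863, +0.4631)
n_3 = (-0.2893, -0.9572)
  (0,1): δ = 101.48°  ·
  (0,2): δ = 35.20°  ✓
  (0,3): δ = 65.57°  ·
  (1,2): δ = 113.72°  ·
  (1,3): δ = 12.94°  ✓
  (2,3): δ = 79.23°  ·
antipodal pairs: 2

count = 2; pairs: (0,2), (1,3)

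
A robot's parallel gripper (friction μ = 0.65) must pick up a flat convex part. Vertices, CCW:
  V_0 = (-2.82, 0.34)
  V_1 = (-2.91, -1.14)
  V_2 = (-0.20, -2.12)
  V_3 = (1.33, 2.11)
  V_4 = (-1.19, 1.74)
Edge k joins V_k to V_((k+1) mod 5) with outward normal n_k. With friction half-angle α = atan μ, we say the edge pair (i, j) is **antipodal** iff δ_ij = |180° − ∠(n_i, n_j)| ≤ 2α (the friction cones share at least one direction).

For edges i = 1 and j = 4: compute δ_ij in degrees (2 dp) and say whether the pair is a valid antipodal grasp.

α = atan 0.65 = 33.02°;  2α = 66.05°
edge 1: e_1 = (+2.71, -0.98);  n_1 = (-0.3401, -0.9404)
edge 4: e_4 = (-1.63, -1.40);  n_4 = (-0.6516, +0.7586)
∠(n_1, n_4) = 119.46°
δ = |180° − 119.46°| = 60.54°
60.54° ≤ 2α = 66.05°  →  valid

δ = 60.54°, valid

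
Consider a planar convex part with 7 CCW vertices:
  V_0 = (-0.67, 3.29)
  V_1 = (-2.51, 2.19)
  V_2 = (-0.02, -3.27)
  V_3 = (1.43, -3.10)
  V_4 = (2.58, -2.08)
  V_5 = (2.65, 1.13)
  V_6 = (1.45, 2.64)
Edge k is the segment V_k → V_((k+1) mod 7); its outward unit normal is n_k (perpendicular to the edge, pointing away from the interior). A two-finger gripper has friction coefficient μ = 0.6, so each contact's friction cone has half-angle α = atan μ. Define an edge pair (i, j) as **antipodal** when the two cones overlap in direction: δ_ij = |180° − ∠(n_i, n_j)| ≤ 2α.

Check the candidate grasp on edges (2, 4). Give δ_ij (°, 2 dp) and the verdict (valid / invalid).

α = atan 0.6 = 30.96°;  2α = 61.93°
edge 2: e_2 = (+1.45, +0.17);  n_2 = (+0.1164, -0.9932)
edge 4: e_4 = (+0.07, +3.21);  n_4 = (+0.9998, -0.0218)
∠(n_2, n_4) = 82.06°
δ = |180° − 82.06°| = 97.94°
97.94° > 2α = 61.93°  →  invalid

δ = 97.94°, invalid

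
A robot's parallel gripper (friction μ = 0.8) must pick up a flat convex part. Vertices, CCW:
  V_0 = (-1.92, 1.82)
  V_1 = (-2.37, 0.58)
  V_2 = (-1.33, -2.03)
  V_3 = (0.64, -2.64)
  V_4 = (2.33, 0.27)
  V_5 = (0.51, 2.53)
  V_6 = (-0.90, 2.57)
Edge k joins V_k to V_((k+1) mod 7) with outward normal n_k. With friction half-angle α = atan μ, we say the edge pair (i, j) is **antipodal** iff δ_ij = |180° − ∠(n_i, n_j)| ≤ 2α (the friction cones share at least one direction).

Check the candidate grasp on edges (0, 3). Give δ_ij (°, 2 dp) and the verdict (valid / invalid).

α = atan 0.8 = 38.66°;  2α = 77.32°
edge 0: e_0 = (-0.45, -1.24);  n_0 = (-0.9400, +0.3411)
edge 3: e_3 = (+1.69, +2.91);  n_3 = (+0.8647, -0.5022)
∠(n_0, n_3) = 169.80°
δ = |180° − 169.80°| = 10.20°
10.20° ≤ 2α = 77.32°  →  valid

δ = 10.20°, valid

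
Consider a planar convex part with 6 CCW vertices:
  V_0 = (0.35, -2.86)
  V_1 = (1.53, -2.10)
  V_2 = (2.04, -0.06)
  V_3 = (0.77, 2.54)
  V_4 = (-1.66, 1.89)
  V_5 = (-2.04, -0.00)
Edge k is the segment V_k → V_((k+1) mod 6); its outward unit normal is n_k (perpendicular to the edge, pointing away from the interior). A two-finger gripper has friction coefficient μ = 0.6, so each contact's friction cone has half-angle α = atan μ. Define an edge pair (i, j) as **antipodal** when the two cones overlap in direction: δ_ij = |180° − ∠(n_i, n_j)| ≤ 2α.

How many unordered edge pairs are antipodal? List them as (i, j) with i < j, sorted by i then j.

α = atan 0.6 = 30.96°;  2α = 61.93°
n_0 = (+0.5415, -0.8407)
n_1 = (+0.9701, -0.2425)
n_2 = (+0.8985, +0.4389)
n_3 = (-0.2584, +0.9660)
n_4 = (-0.9804, +0.1971)
n_5 = (-0.7673, -0.6412)
  (0,1): δ = 136.82°  ·
  (0,2): δ = 96.75°  ·
  (0,3): δ = 17.81°  ✓
  (0,4): δ = 45.85°  ✓
  (0,5): δ = 97.10°  ·
  (1,2): δ = 139.93°  ·
  (1,3): δ = 60.99°  ✓
  (1,4): δ = 2.67°  ✓
  (1,5): δ = 53.92°  ✓
  (2,3): δ = 101.06°  ·
  (2,4): δ = 37.40°  ✓
  (2,5): δ = 13.85°  ✓
  (3,4): δ = 116.34°  ·
  (3,5): δ = 65.09°  ·
  (4,5): δ = 128.75°  ·
antipodal pairs: 7

count = 7; pairs: (0,3), (0,4), (1,3), (1,4), (1,5), (2,4), (2,5)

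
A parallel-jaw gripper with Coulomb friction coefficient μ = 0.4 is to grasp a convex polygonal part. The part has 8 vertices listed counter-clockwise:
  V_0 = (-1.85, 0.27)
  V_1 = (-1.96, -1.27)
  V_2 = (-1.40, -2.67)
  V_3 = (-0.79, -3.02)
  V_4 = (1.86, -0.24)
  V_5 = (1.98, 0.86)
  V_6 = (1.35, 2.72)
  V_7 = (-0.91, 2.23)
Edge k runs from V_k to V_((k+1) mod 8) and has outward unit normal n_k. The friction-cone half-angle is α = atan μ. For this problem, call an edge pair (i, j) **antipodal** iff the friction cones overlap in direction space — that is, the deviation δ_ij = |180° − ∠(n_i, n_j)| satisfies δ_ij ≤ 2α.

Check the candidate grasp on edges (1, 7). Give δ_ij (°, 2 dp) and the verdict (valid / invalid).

α = atan 0.4 = 21.80°;  2α = 43.60°
edge 1: e_1 = (+0.56, -1.40);  n_1 = (-0.9285, -0.3714)
edge 7: e_7 = (-0.94, -1.96);  n_7 = (-0.9017, +0.4324)
∠(n_1, n_7) = 47.42°
δ = |180° − 47.42°| = 132.58°
132.58° > 2α = 43.60°  →  invalid

δ = 132.58°, invalid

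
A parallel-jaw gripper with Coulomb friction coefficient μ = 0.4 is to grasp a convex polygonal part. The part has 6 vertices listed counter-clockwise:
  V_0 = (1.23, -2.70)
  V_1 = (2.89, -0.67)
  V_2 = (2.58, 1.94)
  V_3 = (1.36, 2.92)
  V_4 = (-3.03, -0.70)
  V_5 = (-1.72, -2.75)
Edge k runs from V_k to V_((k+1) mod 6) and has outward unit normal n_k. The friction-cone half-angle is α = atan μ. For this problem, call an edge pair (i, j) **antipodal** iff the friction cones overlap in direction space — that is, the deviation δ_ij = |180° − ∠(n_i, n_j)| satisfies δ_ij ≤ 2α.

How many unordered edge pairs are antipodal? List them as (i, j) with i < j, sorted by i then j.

count = 5; pairs: (0,3), (1,4), (2,4), (2,5), (3,5)

α = atan 0.4 = 21.80°;  2α = 43.60°
n_0 = (+0.7741, -0.6330)
n_1 = (+0.9930, +0.1179)
n_2 = (+0.6263, +0.7796)
n_3 = (-0.6362, +0.7715)
n_4 = (-0.8426, -0.5385)
n_5 = (+0.0169, -0.9999)
  (0,1): δ = 133.95°  ·
  (0,2): δ = 89.50°  ·
  (0,3): δ = 11.22°  ✓
  (0,4): δ = 71.85°  ·
  (0,5): δ = 130.25°  ·
  (1,2): δ = 135.55°  ·
  (1,3): δ = 57.26°  ·
  (1,4): δ = 25.81°  ✓
  (1,5): δ = 84.20°  ·
  (2,3): δ = 101.72°  ·
  (2,4): δ = 18.65°  ✓
  (2,5): δ = 39.75°  ✓
  (3,4): δ = 96.93°  ·
  (3,5): δ = 38.54°  ✓
  (4,5): δ = 121.61°  ·
antipodal pairs: 5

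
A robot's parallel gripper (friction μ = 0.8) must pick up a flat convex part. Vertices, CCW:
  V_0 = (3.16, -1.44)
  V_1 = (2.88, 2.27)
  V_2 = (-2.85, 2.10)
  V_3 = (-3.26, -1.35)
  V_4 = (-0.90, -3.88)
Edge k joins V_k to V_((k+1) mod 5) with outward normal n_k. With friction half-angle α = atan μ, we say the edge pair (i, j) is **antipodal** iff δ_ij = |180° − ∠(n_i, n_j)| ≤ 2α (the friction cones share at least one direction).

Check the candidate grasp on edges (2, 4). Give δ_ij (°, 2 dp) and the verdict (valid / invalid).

α = atan 0.8 = 38.66°;  2α = 77.32°
edge 2: e_2 = (-0.41, -3.45);  n_2 = (-0.9930, +0.1180)
edge 4: e_4 = (+4.06, +2.44);  n_4 = (+0.5151, -0.8571)
∠(n_2, n_4) = 127.78°
δ = |180° − 127.78°| = 52.22°
52.22° ≤ 2α = 77.32°  →  valid

δ = 52.22°, valid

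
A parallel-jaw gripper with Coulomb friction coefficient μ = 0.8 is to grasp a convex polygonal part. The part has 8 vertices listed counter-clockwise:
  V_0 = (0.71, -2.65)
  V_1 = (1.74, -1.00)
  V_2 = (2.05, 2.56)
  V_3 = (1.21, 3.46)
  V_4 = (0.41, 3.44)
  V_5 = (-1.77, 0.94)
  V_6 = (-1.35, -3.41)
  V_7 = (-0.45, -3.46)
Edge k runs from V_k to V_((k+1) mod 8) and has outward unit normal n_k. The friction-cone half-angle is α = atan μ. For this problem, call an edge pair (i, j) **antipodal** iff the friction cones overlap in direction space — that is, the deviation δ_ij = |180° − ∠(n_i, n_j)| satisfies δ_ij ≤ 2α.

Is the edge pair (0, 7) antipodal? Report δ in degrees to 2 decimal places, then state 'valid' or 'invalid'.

α = atan 0.8 = 38.66°;  2α = 77.32°
edge 0: e_0 = (+1.03, +1.65);  n_0 = (+0.8483, -0.5295)
edge 7: e_7 = (+1.16, +0.81);  n_7 = (+0.5725, -0.8199)
∠(n_0, n_7) = 23.10°
δ = |180° − 23.10°| = 156.90°
156.90° > 2α = 77.32°  →  invalid

δ = 156.90°, invalid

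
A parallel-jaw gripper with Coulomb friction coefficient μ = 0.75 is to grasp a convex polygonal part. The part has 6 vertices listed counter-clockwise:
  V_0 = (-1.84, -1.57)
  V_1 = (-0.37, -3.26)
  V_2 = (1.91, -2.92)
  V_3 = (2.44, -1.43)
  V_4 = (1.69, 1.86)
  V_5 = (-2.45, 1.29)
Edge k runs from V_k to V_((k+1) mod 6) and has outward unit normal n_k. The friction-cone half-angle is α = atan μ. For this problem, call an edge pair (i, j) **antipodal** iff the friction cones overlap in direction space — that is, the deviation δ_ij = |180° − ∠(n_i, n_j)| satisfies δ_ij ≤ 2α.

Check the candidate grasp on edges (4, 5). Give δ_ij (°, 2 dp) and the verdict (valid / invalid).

δ = 85.80°, invalid

α = atan 0.75 = 36.87°;  2α = 73.74°
edge 4: e_4 = (-4.14, -0.57);  n_4 = (-0.1364, +0.9907)
edge 5: e_5 = (+0.61, -2.86);  n_5 = (-0.9780, -0.2086)
∠(n_4, n_5) = 94.20°
δ = |180° − 94.20°| = 85.80°
85.80° > 2α = 73.74°  →  invalid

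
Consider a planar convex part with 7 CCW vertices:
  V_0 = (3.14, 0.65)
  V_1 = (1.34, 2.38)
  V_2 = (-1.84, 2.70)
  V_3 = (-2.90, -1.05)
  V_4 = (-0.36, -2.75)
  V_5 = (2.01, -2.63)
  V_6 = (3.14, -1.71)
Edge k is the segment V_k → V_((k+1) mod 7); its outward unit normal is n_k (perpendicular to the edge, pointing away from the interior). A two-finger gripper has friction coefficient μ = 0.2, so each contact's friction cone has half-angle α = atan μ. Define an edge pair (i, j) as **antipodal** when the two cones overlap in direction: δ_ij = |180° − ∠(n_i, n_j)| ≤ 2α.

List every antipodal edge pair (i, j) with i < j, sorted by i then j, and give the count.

α = atan 0.2 = 11.31°;  2α = 22.62°
n_0 = (+0.6929, +0.7210)
n_1 = (+0.1001, +0.9950)
n_2 = (-0.9623, +0.2720)
n_3 = (-0.5562, -0.8310)
n_4 = (+0.0506, -0.9987)
n_5 = (+0.6314, -0.7755)
n_6 = (+1.0000, -0.0000)
  (0,1): δ = 141.88°  ·
  (0,2): δ = 61.92°  ·
  (0,3): δ = 10.07°  ✓
  (0,4): δ = 46.76°  ·
  (0,5): δ = 83.02°  ·
  (0,6): δ = 133.86°  ·
  (1,2): δ = 100.04°  ·
  (1,3): δ = 28.05°  ·
  (1,4): δ = 8.64°  ✓
  (1,5): δ = 44.90°  ·
  (1,6): δ = 95.75°  ·
  (2,3): δ = 108.01°  ·
  (2,4): δ = 71.32°  ·
  (2,5): δ = 35.07°  ·
  (2,6): δ = 15.78°  ✓
  (3,4): δ = 143.31°  ·
  (3,5): δ = 107.05°  ·
  (3,6): δ = 56.21°  ·
  (4,5): δ = 143.75°  ·
  (4,6): δ = 92.90°  ·
  (5,6): δ = 129.15°  ·
antipodal pairs: 3

count = 3; pairs: (0,3), (1,4), (2,6)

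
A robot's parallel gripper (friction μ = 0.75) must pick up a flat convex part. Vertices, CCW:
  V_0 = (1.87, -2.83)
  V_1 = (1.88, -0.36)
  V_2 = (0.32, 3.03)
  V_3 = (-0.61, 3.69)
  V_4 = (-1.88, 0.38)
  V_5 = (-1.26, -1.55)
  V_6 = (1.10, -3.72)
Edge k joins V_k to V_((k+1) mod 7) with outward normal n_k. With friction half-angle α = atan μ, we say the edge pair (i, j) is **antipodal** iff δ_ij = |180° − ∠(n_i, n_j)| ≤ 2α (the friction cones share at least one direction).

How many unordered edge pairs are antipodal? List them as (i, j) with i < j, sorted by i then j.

α = atan 0.75 = 36.87°;  2α = 73.74°
n_0 = (+1.0000, -0.0040)
n_1 = (+0.9084, +0.4180)
n_2 = (+0.5787, +0.8155)
n_3 = (-0.9336, +0.3582)
n_4 = (-0.9521, -0.3058)
n_5 = (-0.6769, -0.7361)
n_6 = (+0.7562, -0.6543)
  (0,1): δ = 155.06°  ·
  (0,2): δ = 125.13°  ·
  (0,3): δ = 20.76°  ✓
  (0,4): δ = 18.04°  ✓
  (0,5): δ = 47.63°  ✓
  (0,6): δ = 139.37°  ·
  (1,2): δ = 150.07°  ·
  (1,3): δ = 45.70°  ✓
  (1,4): δ = 6.90°  ✓
  (1,5): δ = 22.69°  ✓
  (1,6): δ = 114.42°  ·
  (2,3): δ = 75.63°  ·
  (2,4): δ = 36.83°  ✓
  (2,5): δ = 7.24°  ✓
  (2,6): δ = 84.50°  ·
  (3,4): δ = 141.20°  ·
  (3,5): δ = 111.61°  ·
  (3,6): δ = 19.87°  ✓
  (4,5): δ = 150.41°  ·
  (4,6): δ = 58.67°  ✓
  (5,6): δ = 88.27°  ·
antipodal pairs: 10

count = 10; pairs: (0,3), (0,4), (0,5), (1,3), (1,4), (1,5), (2,4), (2,5), (3,6), (4,6)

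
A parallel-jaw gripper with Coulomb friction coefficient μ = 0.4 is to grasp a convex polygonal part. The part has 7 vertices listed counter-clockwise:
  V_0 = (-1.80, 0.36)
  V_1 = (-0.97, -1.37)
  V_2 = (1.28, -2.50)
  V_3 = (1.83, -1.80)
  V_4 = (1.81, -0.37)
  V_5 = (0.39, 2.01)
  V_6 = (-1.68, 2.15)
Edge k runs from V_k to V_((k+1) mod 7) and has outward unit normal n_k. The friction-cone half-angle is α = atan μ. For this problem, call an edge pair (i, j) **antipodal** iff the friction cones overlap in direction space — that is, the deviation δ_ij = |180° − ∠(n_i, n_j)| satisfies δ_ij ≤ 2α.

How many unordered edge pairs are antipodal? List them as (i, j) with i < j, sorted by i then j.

α = atan 0.4 = 21.80°;  2α = 43.60°
n_0 = (-0.9016, -0.4326)
n_1 = (-0.4488, -0.8936)
n_2 = (+0.7863, -0.6178)
n_3 = (+0.9999, +0.0140)
n_4 = (+0.8588, +0.5124)
n_5 = (+0.0675, +0.9977)
n_6 = (-0.9978, +0.0669)
  (0,1): δ = 142.30°  ·
  (0,2): δ = 63.79°  ·
  (0,3): δ = 24.83°  ✓
  (0,4): δ = 5.19°  ✓
  (0,5): δ = 60.50°  ·
  (0,6): δ = 150.53°  ·
  (1,2): δ = 101.49°  ·
  (1,3): δ = 62.53°  ·
  (1,4): δ = 32.51°  ✓
  (1,5): δ = 22.80°  ✓
  (1,6): δ = 112.83°  ·
  (2,3): δ = 141.04°  ·
  (2,4): δ = 111.02°  ·
  (2,5): δ = 55.71°  ·
  (2,6): δ = 34.32°  ✓
  (3,4): δ = 149.98°  ·
  (3,5): δ = 94.67°  ·
  (3,6): δ = 4.64°  ✓
  (4,5): δ = 124.69°  ·
  (4,6): δ = 34.66°  ✓
  (5,6): δ = 89.97°  ·
antipodal pairs: 7

count = 7; pairs: (0,3), (0,4), (1,4), (1,5), (2,6), (3,6), (4,6)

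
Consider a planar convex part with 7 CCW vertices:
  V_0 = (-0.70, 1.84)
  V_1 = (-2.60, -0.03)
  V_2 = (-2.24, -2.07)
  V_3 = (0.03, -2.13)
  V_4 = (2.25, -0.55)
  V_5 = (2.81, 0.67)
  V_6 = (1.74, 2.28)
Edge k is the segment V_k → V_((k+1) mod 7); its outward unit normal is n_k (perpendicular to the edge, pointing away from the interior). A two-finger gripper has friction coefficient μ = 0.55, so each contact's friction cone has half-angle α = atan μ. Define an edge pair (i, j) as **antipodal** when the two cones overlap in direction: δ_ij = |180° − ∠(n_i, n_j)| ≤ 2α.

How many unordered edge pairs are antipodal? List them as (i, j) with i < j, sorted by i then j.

α = atan 0.55 = 28.81°;  2α = 57.62°
n_0 = (-0.7015, +0.7127)
n_1 = (-0.9848, -0.1738)
n_2 = (-0.0264, -0.9997)
n_3 = (+0.5798, -0.8147)
n_4 = (+0.9088, -0.4172)
n_5 = (+0.8328, +0.5535)
n_6 = (-0.1775, +0.9841)
  (0,1): δ = 124.54°  ·
  (0,2): δ = 46.06°  ✓
  (0,3): δ = 9.10°  ✓
  (0,4): δ = 20.80°  ✓
  (0,5): δ = 79.06°  ·
  (0,6): δ = 145.68°  ·
  (1,2): δ = 101.52°  ·
  (1,3): δ = 64.57°  ·
  (1,4): δ = 34.66°  ✓
  (1,5): δ = 23.60°  ✓
  (1,6): δ = 90.21°  ·
  (2,3): δ = 143.05°  ·
  (2,4): δ = 113.14°  ·
  (2,5): δ = 54.88°  ✓
  (2,6): δ = 11.74°  ✓
  (3,4): δ = 150.10°  ·
  (3,5): δ = 91.83°  ·
  (3,6): δ = 25.22°  ✓
  (4,5): δ = 121.74°  ·
  (4,6): δ = 55.12°  ✓
  (5,6): δ = 113.39°  ·
antipodal pairs: 9

count = 9; pairs: (0,2), (0,3), (0,4), (1,4), (1,5), (2,5), (2,6), (3,6), (4,6)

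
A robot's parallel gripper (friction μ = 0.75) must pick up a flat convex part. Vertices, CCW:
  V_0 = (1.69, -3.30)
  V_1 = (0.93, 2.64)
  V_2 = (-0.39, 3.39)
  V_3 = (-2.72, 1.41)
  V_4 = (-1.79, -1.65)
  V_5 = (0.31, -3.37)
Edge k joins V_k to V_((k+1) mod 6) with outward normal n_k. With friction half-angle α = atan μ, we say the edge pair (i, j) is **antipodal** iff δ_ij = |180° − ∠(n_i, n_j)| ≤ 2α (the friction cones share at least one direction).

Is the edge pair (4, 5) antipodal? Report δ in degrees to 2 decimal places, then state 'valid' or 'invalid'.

α = atan 0.75 = 36.87°;  2α = 73.74°
edge 4: e_4 = (+2.10, -1.72);  n_4 = (-0.6336, -0.7736)
edge 5: e_5 = (+1.38, +0.07);  n_5 = (+0.0507, -0.9987)
∠(n_4, n_5) = 42.22°
δ = |180° − 42.22°| = 137.78°
137.78° > 2α = 73.74°  →  invalid

δ = 137.78°, invalid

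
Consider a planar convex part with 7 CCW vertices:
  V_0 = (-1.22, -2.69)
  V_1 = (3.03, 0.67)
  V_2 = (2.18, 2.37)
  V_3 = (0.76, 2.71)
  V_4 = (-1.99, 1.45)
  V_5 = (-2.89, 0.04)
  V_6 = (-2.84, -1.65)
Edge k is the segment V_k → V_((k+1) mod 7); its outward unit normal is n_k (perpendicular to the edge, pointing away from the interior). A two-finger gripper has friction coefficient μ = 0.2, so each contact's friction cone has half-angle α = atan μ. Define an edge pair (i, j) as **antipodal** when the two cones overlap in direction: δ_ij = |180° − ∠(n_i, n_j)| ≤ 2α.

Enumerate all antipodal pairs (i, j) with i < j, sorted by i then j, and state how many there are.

count = 3; pairs: (0,3), (0,4), (2,6)

α = atan 0.2 = 11.31°;  2α = 22.62°
n_0 = (+0.6202, -0.7845)
n_1 = (+0.8944, +0.4472)
n_2 = (+0.2329, +0.9725)
n_3 = (-0.4165, +0.9091)
n_4 = (-0.8429, +0.5380)
n_5 = (-0.9996, -0.0296)
n_6 = (-0.5402, -0.8415)
  (0,1): δ = 101.76°  ·
  (0,2): δ = 51.79°  ·
  (0,3): δ = 13.71°  ✓
  (0,4): δ = 19.12°  ✓
  (0,5): δ = 53.37°  ·
  (0,6): δ = 108.97°  ·
  (1,2): δ = 130.03°  ·
  (1,3): δ = 91.95°  ·
  (1,4): δ = 59.12°  ·
  (1,5): δ = 24.87°  ·
  (1,6): δ = 30.74°  ·
  (2,3): δ = 141.92°  ·
  (2,4): δ = 109.08°  ·
  (2,5): δ = 74.84°  ·
  (2,6): δ = 19.23°  ✓
  (3,4): δ = 147.17°  ·
  (3,5): δ = 112.92°  ·
  (3,6): δ = 57.32°  ·
  (4,5): δ = 145.76°  ·
  (4,6): δ = 90.15°  ·
  (5,6): δ = 124.39°  ·
antipodal pairs: 3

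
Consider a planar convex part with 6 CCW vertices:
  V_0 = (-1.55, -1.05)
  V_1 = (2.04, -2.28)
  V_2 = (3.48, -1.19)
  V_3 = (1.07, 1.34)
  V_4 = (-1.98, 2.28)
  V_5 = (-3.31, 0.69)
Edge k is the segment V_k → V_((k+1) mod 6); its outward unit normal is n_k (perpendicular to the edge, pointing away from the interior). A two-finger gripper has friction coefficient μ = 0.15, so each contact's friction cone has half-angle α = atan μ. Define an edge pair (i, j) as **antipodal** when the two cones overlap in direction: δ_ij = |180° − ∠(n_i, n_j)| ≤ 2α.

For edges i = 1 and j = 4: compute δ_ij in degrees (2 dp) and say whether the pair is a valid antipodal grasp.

δ = 12.96°, valid

α = atan 0.15 = 8.53°;  2α = 17.06°
edge 1: e_1 = (+1.44, +1.09);  n_1 = (+0.6035, -0.7973)
edge 4: e_4 = (-1.33, -1.59);  n_4 = (-0.7670, +0.6416)
∠(n_1, n_4) = 167.04°
δ = |180° − 167.04°| = 12.96°
12.96° ≤ 2α = 17.06°  →  valid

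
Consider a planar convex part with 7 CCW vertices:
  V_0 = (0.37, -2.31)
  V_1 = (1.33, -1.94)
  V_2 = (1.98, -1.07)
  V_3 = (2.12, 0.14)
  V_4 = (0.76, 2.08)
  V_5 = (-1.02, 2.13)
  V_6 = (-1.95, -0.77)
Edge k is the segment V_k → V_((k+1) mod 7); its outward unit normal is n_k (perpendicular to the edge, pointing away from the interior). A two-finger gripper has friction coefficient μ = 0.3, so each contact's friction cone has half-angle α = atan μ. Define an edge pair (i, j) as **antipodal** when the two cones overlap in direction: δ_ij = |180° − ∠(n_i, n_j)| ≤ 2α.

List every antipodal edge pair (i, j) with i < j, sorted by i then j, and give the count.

count = 5; pairs: (0,4), (1,5), (2,5), (3,6), (4,6)

α = atan 0.3 = 16.70°;  2α = 33.40°
n_0 = (+0.3596, -0.9331)
n_1 = (+0.8011, -0.5985)
n_2 = (+0.9934, -0.1149)
n_3 = (+0.8188, +0.5740)
n_4 = (+0.0281, +0.9996)
n_5 = (-0.9522, +0.3054)
n_6 = (-0.5530, -0.8332)
  (0,1): δ = 147.84°  ·
  (0,2): δ = 117.68°  ·
  (0,3): δ = 76.05°  ·
  (0,4): δ = 22.69°  ✓
  (0,5): δ = 51.14°  ·
  (0,6): δ = 125.35°  ·
  (1,2): δ = 149.84°  ·
  (1,3): δ = 108.20°  ·
  (1,4): δ = 54.84°  ·
  (1,5): δ = 18.98°  ✓
  (1,6): δ = 93.19°  ·
  (2,3): δ = 138.37°  ·
  (2,4): δ = 85.01°  ·
  (2,5): δ = 11.18°  ✓
  (2,6): δ = 63.02°  ·
  (3,4): δ = 126.64°  ·
  (3,5): δ = 52.81°  ·
  (3,6): δ = 21.39°  ✓
  (4,5): δ = 106.17°  ·
  (4,6): δ = 31.97°  ✓
  (5,6): δ = 105.80°  ·
antipodal pairs: 5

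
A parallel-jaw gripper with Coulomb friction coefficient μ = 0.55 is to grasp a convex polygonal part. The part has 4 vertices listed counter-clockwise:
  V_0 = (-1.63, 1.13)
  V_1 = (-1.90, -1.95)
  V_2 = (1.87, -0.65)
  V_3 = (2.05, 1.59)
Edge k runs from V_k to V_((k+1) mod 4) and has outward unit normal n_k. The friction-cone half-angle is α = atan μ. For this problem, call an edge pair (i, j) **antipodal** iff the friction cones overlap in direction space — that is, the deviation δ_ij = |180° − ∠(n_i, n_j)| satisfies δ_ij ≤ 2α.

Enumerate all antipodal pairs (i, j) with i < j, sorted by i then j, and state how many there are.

α = atan 0.55 = 28.81°;  2α = 57.62°
n_0 = (-0.9962, +0.0873)
n_1 = (+0.3260, -0.9454)
n_2 = (+0.9968, -0.0801)
n_3 = (-0.1240, +0.9923)
  (0,1): δ = 65.96°  ·
  (0,2): δ = 0.42°  ✓
  (0,3): δ = 102.13°  ·
  (1,2): δ = 113.62°  ·
  (1,3): δ = 11.90°  ✓
  (2,3): δ = 78.28°  ·
antipodal pairs: 2

count = 2; pairs: (0,2), (1,3)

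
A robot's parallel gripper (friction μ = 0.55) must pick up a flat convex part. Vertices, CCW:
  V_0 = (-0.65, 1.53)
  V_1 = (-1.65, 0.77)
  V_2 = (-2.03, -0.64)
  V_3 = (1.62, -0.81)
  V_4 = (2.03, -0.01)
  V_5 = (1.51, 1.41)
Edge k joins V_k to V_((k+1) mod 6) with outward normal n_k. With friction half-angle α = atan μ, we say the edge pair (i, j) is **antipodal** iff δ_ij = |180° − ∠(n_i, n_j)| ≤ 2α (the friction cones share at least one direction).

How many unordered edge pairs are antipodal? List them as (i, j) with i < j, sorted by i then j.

count = 5; pairs: (0,2), (0,3), (1,3), (1,4), (2,5)

α = atan 0.55 = 28.81°;  2α = 57.62°
n_0 = (-0.6051, +0.7962)
n_1 = (-0.9655, +0.2602)
n_2 = (-0.0465, -0.9989)
n_3 = (+0.8899, -0.4561)
n_4 = (+0.9390, +0.3439)
n_5 = (+0.0555, +0.9985)
  (0,1): δ = 142.32°  ·
  (0,2): δ = 39.90°  ✓
  (0,3): δ = 25.63°  ✓
  (0,4): δ = 72.88°  ·
  (0,5): δ = 139.59°  ·
  (1,2): δ = 77.58°  ·
  (1,3): δ = 12.05°  ✓
  (1,4): δ = 35.20°  ✓
  (1,5): δ = 101.90°  ·
  (2,3): δ = 114.47°  ·
  (2,4): δ = 67.22°  ·
  (2,5): δ = 0.51°  ✓
  (3,4): δ = 132.75°  ·
  (3,5): δ = 66.04°  ·
  (4,5): δ = 113.29°  ·
antipodal pairs: 5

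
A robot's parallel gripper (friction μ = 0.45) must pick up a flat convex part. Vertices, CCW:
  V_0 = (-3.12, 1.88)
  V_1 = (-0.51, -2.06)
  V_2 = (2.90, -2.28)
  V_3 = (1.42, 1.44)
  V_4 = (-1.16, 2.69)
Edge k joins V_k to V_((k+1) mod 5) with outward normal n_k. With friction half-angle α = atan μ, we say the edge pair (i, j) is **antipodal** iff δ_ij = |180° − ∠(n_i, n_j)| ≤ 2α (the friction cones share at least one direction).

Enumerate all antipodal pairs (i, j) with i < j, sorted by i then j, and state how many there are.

count = 4; pairs: (0,2), (0,3), (1,3), (1,4)

α = atan 0.45 = 24.23°;  2α = 48.46°
n_0 = (-0.8337, -0.5523)
n_1 = (-0.0644, -0.9979)
n_2 = (+0.9292, +0.3697)
n_3 = (+0.4360, +0.8999)
n_4 = (-0.3819, +0.9242)
  (0,1): δ = 127.21°  ·
  (0,2): δ = 11.83°  ✓
  (0,3): δ = 30.63°  ✓
  (0,4): δ = 78.93°  ·
  (1,2): δ = 64.61°  ·
  (1,3): δ = 22.16°  ✓
  (1,4): δ = 26.14°  ✓
  (2,3): δ = 137.55°  ·
  (2,4): δ = 89.24°  ·
  (3,4): δ = 131.70°  ·
antipodal pairs: 4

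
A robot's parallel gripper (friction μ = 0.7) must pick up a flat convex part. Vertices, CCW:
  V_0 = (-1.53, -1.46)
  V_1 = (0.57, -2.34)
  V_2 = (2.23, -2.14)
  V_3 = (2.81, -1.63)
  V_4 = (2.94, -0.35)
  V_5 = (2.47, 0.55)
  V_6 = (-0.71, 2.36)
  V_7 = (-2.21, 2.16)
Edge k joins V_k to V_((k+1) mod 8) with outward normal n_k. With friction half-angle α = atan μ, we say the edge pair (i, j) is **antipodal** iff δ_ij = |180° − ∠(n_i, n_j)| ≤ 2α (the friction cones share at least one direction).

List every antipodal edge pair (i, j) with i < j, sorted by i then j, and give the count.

count = 11; pairs: (0,4), (0,5), (0,6), (1,4), (1,5), (1,6), (2,6), (2,7), (3,7), (4,7), (5,7)

α = atan 0.7 = 34.99°;  2α = 69.98°
n_0 = (-0.3865, -0.9223)
n_1 = (+0.1196, -0.9928)
n_2 = (+0.6603, -0.7510)
n_3 = (+0.9949, -0.1010)
n_4 = (+0.8864, +0.4629)
n_5 = (+0.4947, +0.8691)
n_6 = (-0.1322, +0.9912)
n_7 = (-0.9828, -0.1846)
  (0,1): δ = 150.39°  ·
  (0,2): δ = 115.94°  ·
  (0,3): δ = 73.06°  ·
  (0,4): δ = 39.69°  ✓
  (0,5): δ = 6.91°  ✓
  (0,6): δ = 30.33°  ✓
  (0,7): δ = 123.37°  ·
  (1,2): δ = 145.54°  ·
  (1,3): δ = 102.67°  ·
  (1,4): δ = 69.30°  ✓
  (1,5): δ = 36.52°  ✓
  (1,6): δ = 0.72°  ✓
  (1,7): δ = 93.77°  ·
  (2,3): δ = 137.12°  ·
  (2,4): δ = 103.75°  ·
  (2,5): δ = 70.97°  ·
  (2,6): δ = 33.73°  ✓
  (2,7): δ = 59.31°  ✓
  (3,4): δ = 146.63°  ·
  (3,5): δ = 113.85°  ·
  (3,6): δ = 76.61°  ·
  (3,7): δ = 16.44°  ✓
  (4,5): δ = 147.22°  ·
  (4,6): δ = 109.98°  ·
  (4,7): δ = 16.94°  ✓
  (5,6): δ = 142.76°  ·
  (5,7): δ = 49.71°  ✓
  (6,7): δ = 86.96°  ·
antipodal pairs: 11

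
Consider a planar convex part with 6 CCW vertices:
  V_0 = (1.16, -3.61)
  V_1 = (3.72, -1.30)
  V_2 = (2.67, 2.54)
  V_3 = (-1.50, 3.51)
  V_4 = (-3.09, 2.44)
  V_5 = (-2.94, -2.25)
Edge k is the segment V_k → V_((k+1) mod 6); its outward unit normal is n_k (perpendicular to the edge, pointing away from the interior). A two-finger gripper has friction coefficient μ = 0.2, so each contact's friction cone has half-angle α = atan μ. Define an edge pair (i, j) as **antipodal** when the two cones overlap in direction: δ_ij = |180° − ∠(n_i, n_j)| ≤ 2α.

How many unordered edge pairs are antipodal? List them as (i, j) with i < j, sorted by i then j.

α = atan 0.2 = 11.31°;  2α = 22.62°
n_0 = (+0.6699, -0.7424)
n_1 = (+0.9646, +0.2638)
n_2 = (+0.2266, +0.9740)
n_3 = (-0.5583, +0.8296)
n_4 = (-0.9995, -0.0320)
n_5 = (-0.3148, -0.9491)
  (0,1): δ = 116.77°  ·
  (0,2): δ = 55.16°  ·
  (0,3): δ = 8.12°  ✓
  (0,4): δ = 49.77°  ·
  (0,5): δ = 119.59°  ·
  (1,2): δ = 118.39°  ·
  (1,3): δ = 71.35°  ·
  (1,4): δ = 13.46°  ✓
  (1,5): δ = 56.36°  ·
  (2,3): δ = 132.97°  ·
  (2,4): δ = 75.07°  ·
  (2,5): δ = 5.26°  ✓
  (3,4): δ = 122.11°  ·
  (3,5): δ = 52.29°  ·
  (4,5): δ = 110.18°  ·
antipodal pairs: 3

count = 3; pairs: (0,3), (1,4), (2,5)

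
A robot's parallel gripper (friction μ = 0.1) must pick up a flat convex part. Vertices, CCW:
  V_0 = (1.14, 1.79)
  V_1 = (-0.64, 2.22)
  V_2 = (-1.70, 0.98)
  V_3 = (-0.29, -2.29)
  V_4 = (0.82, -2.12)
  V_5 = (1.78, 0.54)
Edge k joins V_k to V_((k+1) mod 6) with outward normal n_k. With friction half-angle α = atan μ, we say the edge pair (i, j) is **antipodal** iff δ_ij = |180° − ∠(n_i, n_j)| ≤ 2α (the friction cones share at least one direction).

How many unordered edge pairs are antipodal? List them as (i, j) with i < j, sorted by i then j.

count = 1; pairs: (2,5)

α = atan 0.1 = 5.71°;  2α = 11.42°
n_0 = (+0.2348, +0.9720)
n_1 = (-0.7601, +0.6498)
n_2 = (-0.9183, -0.3960)
n_3 = (+0.1514, -0.9885)
n_4 = (+0.9406, -0.3395)
n_5 = (+0.8901, +0.4557)
  (0,1): δ = 116.94°  ·
  (0,2): δ = 53.09°  ·
  (0,3): δ = 22.29°  ·
  (0,4): δ = 83.74°  ·
  (0,5): δ = 130.69°  ·
  (1,2): δ = 116.15°  ·
  (1,3): δ = 40.77°  ·
  (1,4): δ = 20.68°  ·
  (1,5): δ = 67.64°  ·
  (2,3): δ = 104.62°  ·
  (2,4): δ = 43.17°  ·
  (2,5): δ = 3.79°  ✓
  (3,4): δ = 118.55°  ·
  (3,5): δ = 71.59°  ·
  (4,5): δ = 133.04°  ·
antipodal pairs: 1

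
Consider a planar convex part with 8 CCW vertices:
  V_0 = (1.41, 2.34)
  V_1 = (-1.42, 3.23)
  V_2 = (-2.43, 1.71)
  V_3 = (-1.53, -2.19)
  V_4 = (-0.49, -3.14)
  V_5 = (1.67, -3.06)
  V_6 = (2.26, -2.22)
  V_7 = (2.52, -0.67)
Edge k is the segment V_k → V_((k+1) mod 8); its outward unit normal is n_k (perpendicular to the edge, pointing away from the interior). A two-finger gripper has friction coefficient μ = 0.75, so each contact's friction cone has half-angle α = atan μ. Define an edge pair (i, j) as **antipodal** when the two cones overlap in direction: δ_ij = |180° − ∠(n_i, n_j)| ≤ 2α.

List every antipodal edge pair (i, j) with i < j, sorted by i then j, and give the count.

α = atan 0.75 = 36.87°;  2α = 73.74°
n_0 = (+0.3000, +0.9539)
n_1 = (-0.8329, +0.5534)
n_2 = (-0.9744, -0.2249)
n_3 = (-0.6744, -0.7383)
n_4 = (+0.0370, -0.9993)
n_5 = (+0.8183, -0.5748)
n_6 = (+0.9862, -0.1654)
n_7 = (+0.9382, +0.3460)
  (0,1): δ = 106.15°  ·
  (0,2): δ = 59.55°  ✓
  (0,3): δ = 24.95°  ✓
  (0,4): δ = 19.58°  ✓
  (0,5): δ = 72.37°  ✓
  (0,6): δ = 97.94°  ·
  (0,7): δ = 127.70°  ·
  (1,2): δ = 133.40°  ·
  (1,3): δ = 98.81°  ·
  (1,4): δ = 54.28°  ✓
  (1,5): δ = 1.48°  ✓
  (1,6): δ = 24.08°  ✓
  (1,7): δ = 53.85°  ✓
  (2,3): δ = 145.41°  ·
  (2,4): δ = 100.87°  ·
  (2,5): δ = 48.08°  ✓
  (2,6): δ = 22.52°  ✓
  (2,7): δ = 7.25°  ✓
  (3,4): δ = 135.47°  ·
  (3,5): δ = 82.67°  ·
  (3,6): δ = 57.11°  ✓
  (3,7): δ = 27.35°  ✓
  (4,5): δ = 127.20°  ·
  (4,6): δ = 101.64°  ·
  (4,7): δ = 71.88°  ✓
  (5,6): δ = 154.44°  ·
  (5,7): δ = 124.67°  ·
  (6,7): δ = 150.24°  ·
antipodal pairs: 14

count = 14; pairs: (0,2), (0,3), (0,4), (0,5), (1,4), (1,5), (1,6), (1,7), (2,5), (2,6), (2,7), (3,6), (3,7), (4,7)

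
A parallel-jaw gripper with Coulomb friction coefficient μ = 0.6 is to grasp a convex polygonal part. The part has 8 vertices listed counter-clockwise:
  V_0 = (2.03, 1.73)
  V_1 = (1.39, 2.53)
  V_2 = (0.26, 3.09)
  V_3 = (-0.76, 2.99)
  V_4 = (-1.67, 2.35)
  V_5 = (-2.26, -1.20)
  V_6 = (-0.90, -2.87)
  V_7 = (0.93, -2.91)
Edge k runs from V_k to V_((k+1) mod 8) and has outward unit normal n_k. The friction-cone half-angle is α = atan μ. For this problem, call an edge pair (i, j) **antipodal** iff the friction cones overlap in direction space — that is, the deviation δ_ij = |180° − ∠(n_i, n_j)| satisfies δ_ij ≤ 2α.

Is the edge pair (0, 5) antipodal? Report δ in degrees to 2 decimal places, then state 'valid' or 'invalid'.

δ = 0.50°, valid

α = atan 0.6 = 30.96°;  2α = 61.93°
edge 0: e_0 = (-0.64, +0.80);  n_0 = (+0.7809, +0.6247)
edge 5: e_5 = (+1.36, -1.67);  n_5 = (-0.7754, -0.6315)
∠(n_0, n_5) = 179.50°
δ = |180° − 179.50°| = 0.50°
0.50° ≤ 2α = 61.93°  →  valid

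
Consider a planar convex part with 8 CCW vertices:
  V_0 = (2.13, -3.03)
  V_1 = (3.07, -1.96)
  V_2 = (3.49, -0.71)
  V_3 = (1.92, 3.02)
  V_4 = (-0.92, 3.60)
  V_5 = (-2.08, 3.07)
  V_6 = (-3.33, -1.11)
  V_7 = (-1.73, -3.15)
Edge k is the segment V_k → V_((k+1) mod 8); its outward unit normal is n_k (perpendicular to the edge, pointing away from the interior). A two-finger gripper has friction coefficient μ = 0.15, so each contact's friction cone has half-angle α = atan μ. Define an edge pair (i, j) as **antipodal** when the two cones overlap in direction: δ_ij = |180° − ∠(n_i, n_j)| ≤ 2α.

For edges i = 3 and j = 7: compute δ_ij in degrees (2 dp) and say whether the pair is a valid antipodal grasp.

α = atan 0.15 = 8.53°;  2α = 17.06°
edge 3: e_3 = (-2.84, +0.58);  n_3 = (+0.2001, +0.9798)
edge 7: e_7 = (+3.86, +0.12);  n_7 = (+0.0311, -0.9995)
∠(n_3, n_7) = 166.68°
δ = |180° − 166.68°| = 13.32°
13.32° ≤ 2α = 17.06°  →  valid

δ = 13.32°, valid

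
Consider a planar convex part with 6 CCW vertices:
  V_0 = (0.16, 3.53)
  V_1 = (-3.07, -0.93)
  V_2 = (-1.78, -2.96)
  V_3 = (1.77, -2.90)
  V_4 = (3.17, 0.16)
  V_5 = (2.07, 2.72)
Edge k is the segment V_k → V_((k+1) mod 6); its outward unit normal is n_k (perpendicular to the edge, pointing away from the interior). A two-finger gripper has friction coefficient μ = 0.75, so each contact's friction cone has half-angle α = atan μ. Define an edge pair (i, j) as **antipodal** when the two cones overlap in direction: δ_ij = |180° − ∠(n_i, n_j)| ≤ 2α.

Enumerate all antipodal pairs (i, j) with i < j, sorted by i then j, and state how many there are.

count = 8; pairs: (0,2), (0,3), (0,4), (1,3), (1,4), (1,5), (2,4), (2,5)

α = atan 0.75 = 36.87°;  2α = 73.74°
n_0 = (-0.8099, +0.5866)
n_1 = (-0.8440, -0.5363)
n_2 = (+0.0169, -0.9999)
n_3 = (+0.9093, -0.4160)
n_4 = (+0.9188, +0.3948)
n_5 = (+0.3904, +0.9206)
  (0,1): δ = 111.65°  ·
  (0,2): δ = 53.12°  ✓
  (0,3): δ = 11.33°  ✓
  (0,4): δ = 59.17°  ✓
  (0,5): δ = 102.93°  ·
  (1,2): δ = 121.47°  ·
  (1,3): δ = 57.02°  ✓
  (1,4): δ = 9.18°  ✓
  (1,5): δ = 34.58°  ✓
  (2,3): δ = 115.55°  ·
  (2,4): δ = 67.72°  ✓
  (2,5): δ = 23.95°  ✓
  (3,4): δ = 132.16°  ·
  (3,5): δ = 88.40°  ·
  (4,5): δ = 136.23°  ·
antipodal pairs: 8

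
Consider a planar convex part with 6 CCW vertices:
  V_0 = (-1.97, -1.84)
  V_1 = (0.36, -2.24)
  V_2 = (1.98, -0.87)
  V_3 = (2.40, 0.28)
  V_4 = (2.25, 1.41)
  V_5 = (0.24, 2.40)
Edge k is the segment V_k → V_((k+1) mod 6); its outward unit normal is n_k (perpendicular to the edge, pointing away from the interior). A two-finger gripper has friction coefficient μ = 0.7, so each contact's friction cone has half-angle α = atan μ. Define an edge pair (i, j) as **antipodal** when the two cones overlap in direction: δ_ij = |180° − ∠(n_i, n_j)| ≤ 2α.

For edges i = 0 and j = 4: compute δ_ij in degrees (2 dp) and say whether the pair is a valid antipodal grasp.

δ = 16.48°, valid

α = atan 0.7 = 34.99°;  2α = 69.98°
edge 0: e_0 = (+2.33, -0.40);  n_0 = (-0.1692, -0.9856)
edge 4: e_4 = (-2.01, +0.99);  n_4 = (+0.4418, +0.8971)
∠(n_0, n_4) = 163.52°
δ = |180° − 163.52°| = 16.48°
16.48° ≤ 2α = 69.98°  →  valid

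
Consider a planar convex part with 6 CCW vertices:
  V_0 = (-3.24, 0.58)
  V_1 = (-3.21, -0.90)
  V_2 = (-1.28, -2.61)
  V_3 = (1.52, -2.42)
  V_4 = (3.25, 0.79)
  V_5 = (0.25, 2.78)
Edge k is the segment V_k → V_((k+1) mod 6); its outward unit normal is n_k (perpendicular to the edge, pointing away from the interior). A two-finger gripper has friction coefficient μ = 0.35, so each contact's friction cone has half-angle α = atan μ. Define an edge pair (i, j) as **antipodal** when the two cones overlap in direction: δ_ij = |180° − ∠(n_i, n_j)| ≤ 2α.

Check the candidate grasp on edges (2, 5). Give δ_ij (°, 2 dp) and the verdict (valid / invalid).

α = atan 0.35 = 19.29°;  2α = 38.58°
edge 2: e_2 = (+2.80, +0.19);  n_2 = (+0.0677, -0.9977)
edge 5: e_5 = (-3.49, -2.20);  n_5 = (-0.5333, +0.8459)
∠(n_2, n_5) = 151.66°
δ = |180° − 151.66°| = 28.34°
28.34° ≤ 2α = 38.58°  →  valid

δ = 28.34°, valid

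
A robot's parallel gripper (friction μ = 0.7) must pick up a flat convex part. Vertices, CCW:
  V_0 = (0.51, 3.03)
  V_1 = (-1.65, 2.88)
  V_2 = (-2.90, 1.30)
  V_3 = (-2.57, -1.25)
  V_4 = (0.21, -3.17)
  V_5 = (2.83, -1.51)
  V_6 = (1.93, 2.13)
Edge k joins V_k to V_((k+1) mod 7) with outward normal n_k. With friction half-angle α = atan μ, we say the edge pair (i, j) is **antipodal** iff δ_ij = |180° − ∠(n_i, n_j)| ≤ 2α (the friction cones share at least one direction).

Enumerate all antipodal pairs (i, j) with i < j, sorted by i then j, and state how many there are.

count = 10; pairs: (0,3), (0,4), (1,4), (1,5), (2,4), (2,5), (2,6), (3,5), (3,6), (4,6)

α = atan 0.7 = 34.99°;  2α = 69.98°
n_0 = (-0.0693, +0.9976)
n_1 = (-0.7842, +0.6204)
n_2 = (-0.9917, -0.1283)
n_3 = (-0.5683, -0.8228)
n_4 = (+0.5352, -0.8447)
n_5 = (+0.9708, +0.2400)
n_6 = (+0.5353, +0.8446)
  (0,1): δ = 132.32°  ·
  (0,2): δ = 86.60°  ·
  (0,3): δ = 38.60°  ✓
  (0,4): δ = 28.39°  ✓
  (0,5): δ = 99.92°  ·
  (0,6): δ = 143.66°  ·
  (1,2): δ = 134.28°  ·
  (1,3): δ = 86.28°  ·
  (1,4): δ = 19.29°  ✓
  (1,5): δ = 52.24°  ✓
  (1,6): δ = 95.98°  ·
  (2,3): δ = 132.00°  ·
  (2,4): δ = 65.02°  ✓
  (2,5): δ = 6.51°  ✓
  (2,6): δ = 50.26°  ✓
  (3,4): δ = 113.01°  ·
  (3,5): δ = 41.48°  ✓
  (3,6): δ = 2.26°  ✓
  (4,5): δ = 108.47°  ·
  (4,6): δ = 64.72°  ✓
  (5,6): δ = 136.25°  ·
antipodal pairs: 10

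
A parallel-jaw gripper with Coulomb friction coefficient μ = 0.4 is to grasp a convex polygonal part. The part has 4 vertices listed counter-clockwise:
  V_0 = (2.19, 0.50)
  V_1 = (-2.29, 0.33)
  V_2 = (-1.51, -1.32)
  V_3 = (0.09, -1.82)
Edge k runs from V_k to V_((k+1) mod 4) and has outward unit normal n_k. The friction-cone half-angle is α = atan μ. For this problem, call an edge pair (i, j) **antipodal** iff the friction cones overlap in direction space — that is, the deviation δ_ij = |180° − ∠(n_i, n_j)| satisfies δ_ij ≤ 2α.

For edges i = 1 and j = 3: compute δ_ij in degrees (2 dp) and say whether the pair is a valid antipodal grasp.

δ = 67.45°, invalid

α = atan 0.4 = 21.80°;  2α = 43.60°
edge 1: e_1 = (+0.78, -1.65);  n_1 = (-0.9041, -0.4274)
edge 3: e_3 = (+2.10, +2.32);  n_3 = (+0.7414, -0.6711)
∠(n_1, n_3) = 112.55°
δ = |180° − 112.55°| = 67.45°
67.45° > 2α = 43.60°  →  invalid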